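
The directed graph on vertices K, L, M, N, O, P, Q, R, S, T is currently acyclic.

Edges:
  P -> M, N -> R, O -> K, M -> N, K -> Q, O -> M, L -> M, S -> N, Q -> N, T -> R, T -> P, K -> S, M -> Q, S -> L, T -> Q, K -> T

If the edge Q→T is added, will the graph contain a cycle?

Adding Q→T creates a cycle iff T can already reach Q.
Path from T: T → Q.
So T → … → Q → T is a cycle.

Yes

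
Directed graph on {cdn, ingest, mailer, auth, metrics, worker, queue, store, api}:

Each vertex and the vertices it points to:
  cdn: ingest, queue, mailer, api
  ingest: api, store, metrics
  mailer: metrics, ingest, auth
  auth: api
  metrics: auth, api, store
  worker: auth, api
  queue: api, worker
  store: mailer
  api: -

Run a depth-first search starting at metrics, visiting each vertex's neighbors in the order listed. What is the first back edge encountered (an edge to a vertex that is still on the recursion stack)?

mailer->metrics

DFS from metrics (visiting each vertex's neighbors in the order listed); mark gray on enter, black on exit:
metrics gray
  auth gray
    api gray
    api black
  auth black
  metrics→api: api black — skip
  store gray
    mailer gray
      mailer→metrics: metrics is gray → back edge
First back edge: mailer → metrics.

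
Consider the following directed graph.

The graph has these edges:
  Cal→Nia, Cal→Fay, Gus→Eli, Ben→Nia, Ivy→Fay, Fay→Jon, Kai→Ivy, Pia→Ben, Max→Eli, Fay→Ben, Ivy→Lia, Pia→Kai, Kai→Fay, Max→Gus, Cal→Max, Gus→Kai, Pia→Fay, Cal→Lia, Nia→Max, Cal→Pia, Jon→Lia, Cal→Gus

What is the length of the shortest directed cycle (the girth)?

6

For each vertex v, BFS finds the shortest path from v back to v.
The shortest such closed walk is Nia → Max → Gus → Kai → Fay → Ben → Nia, length 6.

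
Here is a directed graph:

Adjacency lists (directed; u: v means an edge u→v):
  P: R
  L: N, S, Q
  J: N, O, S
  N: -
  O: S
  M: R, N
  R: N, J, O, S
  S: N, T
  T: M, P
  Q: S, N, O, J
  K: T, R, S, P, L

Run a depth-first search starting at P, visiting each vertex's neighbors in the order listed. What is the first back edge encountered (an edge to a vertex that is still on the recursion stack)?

DFS from P (visiting each vertex's neighbors in the order listed); mark gray on enter, black on exit:
P gray
  R gray
    N gray
    N black
    J gray
      J→N: N black — skip
      O gray
        S gray
          S→N: N black — skip
          T gray
            M gray
              M→R: R is gray → back edge
First back edge: M → R.

M->R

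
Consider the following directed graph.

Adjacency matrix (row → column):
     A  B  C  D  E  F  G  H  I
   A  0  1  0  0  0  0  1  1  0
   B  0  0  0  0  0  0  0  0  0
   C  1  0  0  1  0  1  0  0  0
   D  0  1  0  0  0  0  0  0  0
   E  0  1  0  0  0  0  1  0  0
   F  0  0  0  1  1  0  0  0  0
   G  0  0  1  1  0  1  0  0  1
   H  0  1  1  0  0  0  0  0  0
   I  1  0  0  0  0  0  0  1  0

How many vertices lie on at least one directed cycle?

7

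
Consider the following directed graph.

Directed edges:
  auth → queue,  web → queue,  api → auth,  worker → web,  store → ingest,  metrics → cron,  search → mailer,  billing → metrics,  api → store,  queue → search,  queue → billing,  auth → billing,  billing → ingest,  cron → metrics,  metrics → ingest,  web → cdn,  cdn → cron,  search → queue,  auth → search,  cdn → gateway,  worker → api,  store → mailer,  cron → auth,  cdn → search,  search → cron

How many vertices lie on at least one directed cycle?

6

A vertex is on a directed cycle iff it belongs to a strongly connected component of size ≥ 2 (or has a self-loop).
The vertices on cycles are {auth, cron, queue, search, billing, metrics} — 6 in total.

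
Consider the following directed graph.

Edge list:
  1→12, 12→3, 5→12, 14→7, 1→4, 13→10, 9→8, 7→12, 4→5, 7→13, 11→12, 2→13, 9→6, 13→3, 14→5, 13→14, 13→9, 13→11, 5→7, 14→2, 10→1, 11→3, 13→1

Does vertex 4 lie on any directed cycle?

Yes

4 is on a cycle iff 4 can reach itself via ≥1 edge.
4 → 5 → 7 → 13 → 1 → 4 — yes.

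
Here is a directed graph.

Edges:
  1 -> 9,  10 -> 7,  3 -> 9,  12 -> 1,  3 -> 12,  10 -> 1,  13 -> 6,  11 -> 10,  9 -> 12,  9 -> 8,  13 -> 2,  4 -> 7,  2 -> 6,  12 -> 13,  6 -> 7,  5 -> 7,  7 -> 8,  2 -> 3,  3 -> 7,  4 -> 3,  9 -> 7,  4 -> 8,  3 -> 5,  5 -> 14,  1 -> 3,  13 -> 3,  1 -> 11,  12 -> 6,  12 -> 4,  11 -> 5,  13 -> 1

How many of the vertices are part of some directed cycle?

9

A vertex is on a directed cycle iff it belongs to a strongly connected component of size ≥ 2 (or has a self-loop).
The vertices on cycles are {1, 2, 3, 4, 9, 10, 11, 12, 13} — 9 in total.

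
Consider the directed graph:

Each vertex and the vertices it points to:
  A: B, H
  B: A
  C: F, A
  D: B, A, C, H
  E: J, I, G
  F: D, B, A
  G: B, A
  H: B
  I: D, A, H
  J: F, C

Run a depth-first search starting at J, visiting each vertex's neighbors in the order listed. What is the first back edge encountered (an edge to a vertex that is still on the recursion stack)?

A->B

DFS from J (visiting each vertex's neighbors in the order listed); mark gray on enter, black on exit:
J gray
  F gray
    D gray
      B gray
        A gray
          A→B: B is gray → back edge
First back edge: A → B.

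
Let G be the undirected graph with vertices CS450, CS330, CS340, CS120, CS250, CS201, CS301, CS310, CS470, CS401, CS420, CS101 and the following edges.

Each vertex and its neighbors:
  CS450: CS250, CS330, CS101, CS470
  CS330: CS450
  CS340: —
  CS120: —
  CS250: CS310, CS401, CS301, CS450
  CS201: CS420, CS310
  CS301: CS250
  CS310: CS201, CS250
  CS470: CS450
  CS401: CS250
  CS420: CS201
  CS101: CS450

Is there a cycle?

No

DFS, tracking each vertex's parent; an edge to a visited non-parent vertex closes a cycle.
Start from CS340:
visit CS340 (parent –)
visit CS450 (parent –)
  visit CS250 (parent CS450)
    visit CS310 (parent CS250)
      visit CS201 (parent CS310)
        visit CS420 (parent CS201)
          CS420–CS201: parent, skip
        CS201–CS310: parent, skip
      CS310–CS250: parent, skip
    visit CS401 (parent CS250)
      CS401–CS250: parent, skip
    visit CS301 (parent CS250)
      CS301–CS250: parent, skip
    CS250–CS450: parent, skip
  visit CS330 (parent CS450)
    CS330–CS450: parent, skip
  visit CS101 (parent CS450)
    CS101–CS450: parent, skip
  visit CS470 (parent CS450)
    CS470–CS450: parent, skip
visit CS120 (parent –)
No non-parent visited neighbor found — the graph is a forest.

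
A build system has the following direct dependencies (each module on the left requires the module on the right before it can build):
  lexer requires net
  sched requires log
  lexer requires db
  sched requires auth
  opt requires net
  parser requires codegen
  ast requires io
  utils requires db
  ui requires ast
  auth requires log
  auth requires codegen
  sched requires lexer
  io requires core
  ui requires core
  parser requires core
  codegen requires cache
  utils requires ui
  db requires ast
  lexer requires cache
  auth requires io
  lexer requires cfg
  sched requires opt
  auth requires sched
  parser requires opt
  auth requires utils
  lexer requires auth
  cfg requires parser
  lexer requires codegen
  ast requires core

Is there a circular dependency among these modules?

DFS with white/gray/black marking, starting from ui:
ui gray
  ast gray
    core gray
    core black
    io gray
      io→core: core black — skip
    io black
  ast black
  ui→core: core black — skip
ui black
net gray
net black
cache gray
cache black
log gray
log black
sched gray
  opt gray
    opt→net: net black — skip
  opt black
  auth gray
    auth→sched: sched is gray → back edge
Back edge found, so a cycle exists: sched → auth → sched.

Yes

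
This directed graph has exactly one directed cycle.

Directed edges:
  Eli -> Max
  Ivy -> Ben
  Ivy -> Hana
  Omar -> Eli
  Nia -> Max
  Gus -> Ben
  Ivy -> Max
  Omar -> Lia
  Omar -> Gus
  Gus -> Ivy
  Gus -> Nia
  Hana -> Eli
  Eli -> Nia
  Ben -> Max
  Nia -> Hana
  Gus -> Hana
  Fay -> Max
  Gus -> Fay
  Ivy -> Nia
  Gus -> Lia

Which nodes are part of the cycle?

Eli, Nia, Hana

DFS with gray/black marking from Nia:
Nia gray
  Max gray
  Max black
  Hana gray
    Eli gray
      Eli→Nia: Nia is gray → back edge
Back edge closes the cycle Nia → Hana → Eli → Nia; its vertices are {Eli, Nia, Hana}.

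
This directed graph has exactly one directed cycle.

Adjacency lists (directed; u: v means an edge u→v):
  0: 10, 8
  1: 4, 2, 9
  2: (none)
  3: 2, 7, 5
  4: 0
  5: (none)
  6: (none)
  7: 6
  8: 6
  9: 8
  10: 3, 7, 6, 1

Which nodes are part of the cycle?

0, 1, 4, 10

DFS with gray/black marking from 4:
4 gray
  0 gray
    10 gray
      3 gray
        2 gray
        2 black
        7 gray
          6 gray
          6 black
        7 black
        5 gray
        5 black
      3 black
      10→7: 7 black — skip
      10→6: 6 black — skip
      1 gray
        1→4: 4 is gray → back edge
Back edge closes the cycle 4 → 0 → 10 → 1 → 4; its vertices are {0, 1, 4, 10}.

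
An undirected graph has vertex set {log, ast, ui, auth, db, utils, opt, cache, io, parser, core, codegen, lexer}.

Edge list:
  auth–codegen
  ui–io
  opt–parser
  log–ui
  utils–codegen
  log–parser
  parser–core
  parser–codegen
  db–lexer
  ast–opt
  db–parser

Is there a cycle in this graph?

DFS, tracking each vertex's parent; an edge to a visited non-parent vertex closes a cycle.
Start from cache:
visit cache (parent –)
visit log (parent –)
  visit ui (parent log)
    visit io (parent ui)
      io–ui: parent, skip
    ui–log: parent, skip
  visit parser (parent log)
    visit codegen (parent parser)
      visit auth (parent codegen)
        auth–codegen: parent, skip
      visit utils (parent codegen)
        utils–codegen: parent, skip
      codegen–parser: parent, skip
    visit opt (parent parser)
      opt–parser: parent, skip
      visit ast (parent opt)
        ast–opt: parent, skip
    visit core (parent parser)
      core–parser: parent, skip
    parser–log: parent, skip
    visit db (parent parser)
      db–parser: parent, skip
      visit lexer (parent db)
        lexer–db: parent, skip
No non-parent visited neighbor found — the graph is a forest.

No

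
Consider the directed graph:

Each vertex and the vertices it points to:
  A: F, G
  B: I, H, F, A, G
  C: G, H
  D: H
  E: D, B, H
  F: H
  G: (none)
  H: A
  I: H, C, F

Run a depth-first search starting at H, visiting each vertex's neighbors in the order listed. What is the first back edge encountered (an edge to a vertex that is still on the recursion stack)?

F->H

DFS from H (visiting each vertex's neighbors in the order listed); mark gray on enter, black on exit:
H gray
  A gray
    F gray
      F→H: H is gray → back edge
First back edge: F → H.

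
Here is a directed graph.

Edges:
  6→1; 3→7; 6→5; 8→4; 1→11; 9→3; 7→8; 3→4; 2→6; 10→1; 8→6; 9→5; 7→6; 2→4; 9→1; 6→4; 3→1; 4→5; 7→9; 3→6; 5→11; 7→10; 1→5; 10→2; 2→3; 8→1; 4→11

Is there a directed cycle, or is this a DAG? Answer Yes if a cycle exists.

Yes

DFS with white/gray/black marking, starting from 11:
11 gray
11 black
1 gray
  5 gray
    5→11: 11 black — skip
  5 black
  1→11: 11 black — skip
1 black
2 gray
  6 gray
    6→1: 1 black — skip
    4 gray
      4→11: 11 black — skip
      4→5: 5 black — skip
    4 black
    6→5: 5 black — skip
  6 black
  2→4: 4 black — skip
  3 gray
    3→1: 1 black — skip
    3→4: 4 black — skip
    3→6: 6 black — skip
    7 gray
      7→6: 6 black — skip
      8 gray
        8→1: 1 black — skip
        8→6: 6 black — skip
        8→4: 4 black — skip
      8 black
      10 gray
        10→2: 2 is gray → back edge
Back edge found, so a cycle exists: 2 → 3 → 7 → 10 → 2.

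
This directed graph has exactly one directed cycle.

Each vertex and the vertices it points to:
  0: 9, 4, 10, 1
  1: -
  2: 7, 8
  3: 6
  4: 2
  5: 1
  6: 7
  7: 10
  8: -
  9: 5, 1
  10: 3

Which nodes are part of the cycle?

DFS with gray/black marking from 10:
10 gray
  3 gray
    6 gray
      7 gray
        7→10: 10 is gray → back edge
Back edge closes the cycle 10 → 3 → 6 → 7 → 10; its vertices are {3, 6, 7, 10}.

3, 6, 7, 10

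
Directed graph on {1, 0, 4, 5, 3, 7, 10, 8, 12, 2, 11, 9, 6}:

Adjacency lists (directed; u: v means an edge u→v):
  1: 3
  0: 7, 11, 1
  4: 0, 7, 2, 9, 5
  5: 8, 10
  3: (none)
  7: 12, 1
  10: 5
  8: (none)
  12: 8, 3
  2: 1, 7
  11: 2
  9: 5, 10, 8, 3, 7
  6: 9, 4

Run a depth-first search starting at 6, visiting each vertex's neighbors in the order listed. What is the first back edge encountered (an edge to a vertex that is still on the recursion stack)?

DFS from 6 (visiting each vertex's neighbors in the order listed); mark gray on enter, black on exit:
6 gray
  9 gray
    5 gray
      8 gray
      8 black
      10 gray
        10→5: 5 is gray → back edge
First back edge: 10 → 5.

10→5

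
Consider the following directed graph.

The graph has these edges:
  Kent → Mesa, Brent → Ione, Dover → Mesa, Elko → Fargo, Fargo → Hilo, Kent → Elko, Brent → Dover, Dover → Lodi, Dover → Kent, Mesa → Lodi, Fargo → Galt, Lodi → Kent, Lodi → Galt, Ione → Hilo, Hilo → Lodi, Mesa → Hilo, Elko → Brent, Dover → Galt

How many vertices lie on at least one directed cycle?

9

A vertex is on a directed cycle iff it belongs to a strongly connected component of size ≥ 2 (or has a self-loop).
The vertices on cycles are {Elko, Hilo, Ione, Kent, Lodi, Mesa, Brent, Dover, Fargo} — 9 in total.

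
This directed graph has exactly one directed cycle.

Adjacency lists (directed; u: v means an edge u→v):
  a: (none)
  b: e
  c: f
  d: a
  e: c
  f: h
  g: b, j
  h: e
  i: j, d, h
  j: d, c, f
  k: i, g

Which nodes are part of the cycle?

c, e, f, h

DFS with gray/black marking from e:
e gray
  c gray
    f gray
      h gray
        h→e: e is gray → back edge
Back edge closes the cycle e → c → f → h → e; its vertices are {c, e, f, h}.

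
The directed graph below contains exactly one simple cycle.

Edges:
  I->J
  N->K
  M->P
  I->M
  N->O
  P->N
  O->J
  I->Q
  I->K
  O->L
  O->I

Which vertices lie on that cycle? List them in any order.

I, M, N, O, P

DFS with gray/black marking from N:
N gray
  K gray
  K black
  O gray
    I gray
      M gray
        P gray
          P→N: N is gray → back edge
Back edge closes the cycle N → O → I → M → P → N; its vertices are {I, M, N, O, P}.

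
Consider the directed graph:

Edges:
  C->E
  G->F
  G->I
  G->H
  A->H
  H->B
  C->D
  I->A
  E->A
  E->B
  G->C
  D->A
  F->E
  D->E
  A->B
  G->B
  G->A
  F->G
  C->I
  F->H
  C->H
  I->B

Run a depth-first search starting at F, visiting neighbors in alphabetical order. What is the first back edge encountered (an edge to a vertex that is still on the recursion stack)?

DFS from F (visiting neighbors in alphabetical order); mark gray on enter, black on exit:
F gray
  E gray
    A gray
      B gray
      B black
      H gray
        H→B: B black — skip
      H black
    A black
    E→B: B black — skip
  E black
  G gray
    G→A: A black — skip
    G→B: B black — skip
    C gray
      D gray
        D→A: A black — skip
        D→E: E black — skip
      D black
      C→E: E black — skip
      C→H: H black — skip
      I gray
        I→A: A black — skip
        I→B: B black — skip
      I black
    C black
    G→F: F is gray → back edge
First back edge: G → F.

G->F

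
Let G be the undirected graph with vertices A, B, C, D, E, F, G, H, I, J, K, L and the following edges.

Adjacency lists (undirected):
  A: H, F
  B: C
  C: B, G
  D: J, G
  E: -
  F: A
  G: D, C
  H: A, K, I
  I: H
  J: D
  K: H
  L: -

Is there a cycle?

No

DFS, tracking each vertex's parent; an edge to a visited non-parent vertex closes a cycle.
Start from G:
visit G (parent –)
  visit D (parent G)
    visit J (parent D)
      J–D: parent, skip
    D–G: parent, skip
  visit C (parent G)
    visit B (parent C)
      B–C: parent, skip
    C–G: parent, skip
visit A (parent –)
  visit H (parent A)
    H–A: parent, skip
    visit K (parent H)
      K–H: parent, skip
    visit I (parent H)
      I–H: parent, skip
  visit F (parent A)
    F–A: parent, skip
visit E (parent –)
visit L (parent –)
No non-parent visited neighbor found — the graph is a forest.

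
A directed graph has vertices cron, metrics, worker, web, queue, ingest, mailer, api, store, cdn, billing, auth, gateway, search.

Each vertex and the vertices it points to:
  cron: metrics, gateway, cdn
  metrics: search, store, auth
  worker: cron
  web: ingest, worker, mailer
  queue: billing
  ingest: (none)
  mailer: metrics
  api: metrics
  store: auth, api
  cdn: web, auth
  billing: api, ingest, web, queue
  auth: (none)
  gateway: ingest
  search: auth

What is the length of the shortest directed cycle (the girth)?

For each vertex v, BFS finds the shortest path from v back to v.
The shortest such closed walk is queue → billing → queue, length 2.

2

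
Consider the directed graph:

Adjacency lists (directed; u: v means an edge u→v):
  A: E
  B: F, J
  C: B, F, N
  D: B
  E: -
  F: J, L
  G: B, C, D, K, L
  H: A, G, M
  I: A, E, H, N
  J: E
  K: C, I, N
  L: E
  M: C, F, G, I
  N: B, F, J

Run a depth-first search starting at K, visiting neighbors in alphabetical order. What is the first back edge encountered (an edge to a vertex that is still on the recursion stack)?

G→K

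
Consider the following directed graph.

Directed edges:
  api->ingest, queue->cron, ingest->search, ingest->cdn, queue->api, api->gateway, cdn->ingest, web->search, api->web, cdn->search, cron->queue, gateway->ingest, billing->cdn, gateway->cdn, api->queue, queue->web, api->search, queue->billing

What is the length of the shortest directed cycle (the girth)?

2

For each vertex v, BFS finds the shortest path from v back to v.
The shortest such closed walk is queue → api → queue, length 2.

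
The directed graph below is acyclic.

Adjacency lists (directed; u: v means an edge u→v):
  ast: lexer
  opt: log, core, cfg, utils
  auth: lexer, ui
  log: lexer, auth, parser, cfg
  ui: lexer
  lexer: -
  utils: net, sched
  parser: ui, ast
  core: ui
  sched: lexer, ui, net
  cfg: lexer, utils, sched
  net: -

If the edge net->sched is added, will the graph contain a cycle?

Yes

Adding net→sched creates a cycle iff sched can already reach net.
Path from sched: sched → net.
So sched → … → net → sched is a cycle.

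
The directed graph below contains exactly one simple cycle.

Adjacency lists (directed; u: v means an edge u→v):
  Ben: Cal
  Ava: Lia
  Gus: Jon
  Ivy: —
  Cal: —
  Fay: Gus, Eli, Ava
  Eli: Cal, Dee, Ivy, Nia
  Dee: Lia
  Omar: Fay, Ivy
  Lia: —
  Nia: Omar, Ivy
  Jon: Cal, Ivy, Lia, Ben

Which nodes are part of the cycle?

Eli, Fay, Nia, Omar

DFS with gray/black marking from Fay:
Fay gray
  Gus gray
    Jon gray
      Cal gray
      Cal black
      Ivy gray
      Ivy black
      Lia gray
      Lia black
      Ben gray
        Ben→Cal: Cal black — skip
      Ben black
    Jon black
  Gus black
  Eli gray
    Eli→Cal: Cal black — skip
    Dee gray
      Dee→Lia: Lia black — skip
    Dee black
    Eli→Ivy: Ivy black — skip
    Nia gray
      Omar gray
        Omar→Fay: Fay is gray → back edge
Back edge closes the cycle Fay → Eli → Nia → Omar → Fay; its vertices are {Eli, Fay, Nia, Omar}.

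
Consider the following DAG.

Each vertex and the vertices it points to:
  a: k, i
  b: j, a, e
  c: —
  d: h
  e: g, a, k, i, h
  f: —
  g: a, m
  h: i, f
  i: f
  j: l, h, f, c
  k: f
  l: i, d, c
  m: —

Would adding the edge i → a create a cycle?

Yes

Adding i→a creates a cycle iff a can already reach i.
Path from a: a → i.
So a → … → i → a is a cycle.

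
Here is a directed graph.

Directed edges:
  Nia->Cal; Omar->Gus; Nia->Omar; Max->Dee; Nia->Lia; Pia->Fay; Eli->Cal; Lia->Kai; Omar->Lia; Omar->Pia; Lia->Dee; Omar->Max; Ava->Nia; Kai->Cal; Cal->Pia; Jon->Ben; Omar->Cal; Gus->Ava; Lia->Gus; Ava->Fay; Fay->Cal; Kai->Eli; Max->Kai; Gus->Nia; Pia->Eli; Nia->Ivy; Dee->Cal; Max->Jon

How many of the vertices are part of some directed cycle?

A vertex is on a directed cycle iff it belongs to a strongly connected component of size ≥ 2 (or has a self-loop).
The vertices on cycles are {Ava, Cal, Eli, Fay, Gus, Lia, Nia, Pia, Omar} — 9 in total.

9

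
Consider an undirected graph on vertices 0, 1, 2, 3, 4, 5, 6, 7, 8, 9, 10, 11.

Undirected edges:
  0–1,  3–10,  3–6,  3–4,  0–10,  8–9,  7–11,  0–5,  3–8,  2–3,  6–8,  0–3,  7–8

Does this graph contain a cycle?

Yes

DFS, tracking each vertex's parent; an edge to a visited non-parent vertex closes a cycle.
Start from 1:
visit 1 (parent –)
  visit 0 (parent 1)
    visit 5 (parent 0)
      5–0: parent, skip
    visit 3 (parent 0)
      visit 10 (parent 3)
        10–3: parent, skip
        10–0: 0 visited and ≠ parent → cycle
Cycle: 0 – 3 – 10 – 0.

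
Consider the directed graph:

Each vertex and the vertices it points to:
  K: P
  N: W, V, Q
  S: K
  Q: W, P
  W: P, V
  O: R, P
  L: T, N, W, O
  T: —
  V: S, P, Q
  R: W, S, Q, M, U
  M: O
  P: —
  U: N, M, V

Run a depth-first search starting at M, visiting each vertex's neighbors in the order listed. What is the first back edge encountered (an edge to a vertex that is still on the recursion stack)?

Q->W

DFS from M (visiting each vertex's neighbors in the order listed); mark gray on enter, black on exit:
M gray
  O gray
    R gray
      W gray
        P gray
        P black
        V gray
          S gray
            K gray
              K→P: P black — skip
            K black
          S black
          V→P: P black — skip
          Q gray
            Q→W: W is gray → back edge
First back edge: Q → W.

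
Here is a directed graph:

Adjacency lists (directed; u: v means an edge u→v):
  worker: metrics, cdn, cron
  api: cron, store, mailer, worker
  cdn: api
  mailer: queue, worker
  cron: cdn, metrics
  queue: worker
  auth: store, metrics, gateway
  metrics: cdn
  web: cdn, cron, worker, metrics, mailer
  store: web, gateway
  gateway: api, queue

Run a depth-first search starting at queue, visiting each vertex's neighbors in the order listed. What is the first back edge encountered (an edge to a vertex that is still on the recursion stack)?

DFS from queue (visiting each vertex's neighbors in the order listed); mark gray on enter, black on exit:
queue gray
  worker gray
    metrics gray
      cdn gray
        api gray
          cron gray
            cron→cdn: cdn is gray → back edge
First back edge: cron → cdn.

cron→cdn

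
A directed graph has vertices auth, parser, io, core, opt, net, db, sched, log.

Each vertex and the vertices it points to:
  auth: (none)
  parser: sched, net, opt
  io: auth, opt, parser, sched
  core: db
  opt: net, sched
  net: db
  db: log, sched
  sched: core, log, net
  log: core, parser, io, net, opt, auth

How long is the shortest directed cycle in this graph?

For each vertex v, BFS finds the shortest path from v back to v.
The shortest such closed walk is log → parser → sched → log, length 3.

3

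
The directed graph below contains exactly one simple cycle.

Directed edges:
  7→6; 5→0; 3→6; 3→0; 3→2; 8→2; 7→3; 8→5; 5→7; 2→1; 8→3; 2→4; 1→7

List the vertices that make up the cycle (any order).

DFS with gray/black marking from 2:
2 gray
  4 gray
  4 black
  1 gray
    7 gray
      6 gray
      6 black
      3 gray
        3→2: 2 is gray → back edge
Back edge closes the cycle 2 → 1 → 7 → 3 → 2; its vertices are {1, 2, 3, 7}.

1, 2, 3, 7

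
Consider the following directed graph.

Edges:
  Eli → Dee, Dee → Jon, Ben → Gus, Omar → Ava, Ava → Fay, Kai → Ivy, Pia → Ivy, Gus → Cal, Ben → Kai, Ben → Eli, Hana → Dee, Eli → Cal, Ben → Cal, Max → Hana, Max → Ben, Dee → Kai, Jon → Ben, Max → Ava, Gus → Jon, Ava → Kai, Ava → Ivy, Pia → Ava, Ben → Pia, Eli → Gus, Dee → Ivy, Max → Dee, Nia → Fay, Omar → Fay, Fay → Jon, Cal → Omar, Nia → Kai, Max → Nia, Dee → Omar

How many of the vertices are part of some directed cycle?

A vertex is on a directed cycle iff it belongs to a strongly connected component of size ≥ 2 (or has a self-loop).
The vertices on cycles are {Ava, Ben, Cal, Dee, Eli, Fay, Gus, Jon, Pia, Omar} — 10 in total.

10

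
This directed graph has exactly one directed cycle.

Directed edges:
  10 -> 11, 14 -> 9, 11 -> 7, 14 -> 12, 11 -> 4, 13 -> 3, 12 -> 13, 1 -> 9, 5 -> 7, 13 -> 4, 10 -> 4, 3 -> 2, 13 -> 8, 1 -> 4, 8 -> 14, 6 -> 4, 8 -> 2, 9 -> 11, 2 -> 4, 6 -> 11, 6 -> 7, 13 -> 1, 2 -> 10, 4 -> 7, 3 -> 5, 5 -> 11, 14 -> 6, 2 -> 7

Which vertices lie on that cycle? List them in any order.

8, 12, 13, 14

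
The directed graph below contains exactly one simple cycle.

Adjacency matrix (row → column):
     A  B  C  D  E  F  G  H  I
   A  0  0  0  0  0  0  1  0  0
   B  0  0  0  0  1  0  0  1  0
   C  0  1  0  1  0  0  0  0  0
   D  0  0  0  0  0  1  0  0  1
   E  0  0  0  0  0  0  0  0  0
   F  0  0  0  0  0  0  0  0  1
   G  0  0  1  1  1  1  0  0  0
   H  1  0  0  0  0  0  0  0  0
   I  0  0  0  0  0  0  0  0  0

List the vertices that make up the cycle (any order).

DFS with gray/black marking from G:
G gray
  D gray
    F gray
      I gray
      I black
    F black
    D→I: I black — skip
  D black
  C gray
    B gray
      H gray
        A gray
          A→G: G is gray → back edge
Back edge closes the cycle G → C → B → H → A → G; its vertices are {A, B, C, G, H}.

A, B, C, G, H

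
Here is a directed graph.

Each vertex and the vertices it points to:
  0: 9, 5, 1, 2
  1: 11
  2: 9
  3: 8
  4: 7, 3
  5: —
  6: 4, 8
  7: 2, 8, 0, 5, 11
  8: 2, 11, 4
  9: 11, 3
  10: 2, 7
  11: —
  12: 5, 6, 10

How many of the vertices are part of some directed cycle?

A vertex is on a directed cycle iff it belongs to a strongly connected component of size ≥ 2 (or has a self-loop).
The vertices on cycles are {0, 2, 3, 4, 7, 8, 9} — 7 in total.

7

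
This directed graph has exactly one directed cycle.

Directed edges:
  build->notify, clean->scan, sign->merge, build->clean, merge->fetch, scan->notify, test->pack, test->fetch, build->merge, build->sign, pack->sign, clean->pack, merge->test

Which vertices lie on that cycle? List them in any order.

DFS with gray/black marking from merge:
merge gray
  test gray
    fetch gray
    fetch black
    pack gray
      sign gray
        sign→merge: merge is gray → back edge
Back edge closes the cycle merge → test → pack → sign → merge; its vertices are {pack, sign, test, merge}.

pack, sign, test, merge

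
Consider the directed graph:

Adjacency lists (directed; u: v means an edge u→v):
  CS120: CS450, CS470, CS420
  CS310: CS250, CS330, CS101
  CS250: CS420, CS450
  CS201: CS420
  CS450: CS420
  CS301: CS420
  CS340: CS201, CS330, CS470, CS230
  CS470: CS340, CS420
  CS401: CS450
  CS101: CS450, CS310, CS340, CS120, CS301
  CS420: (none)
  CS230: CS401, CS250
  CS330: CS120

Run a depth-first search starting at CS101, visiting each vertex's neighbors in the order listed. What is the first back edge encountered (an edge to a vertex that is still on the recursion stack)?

CS340->CS330

DFS from CS101 (visiting each vertex's neighbors in the order listed); mark gray on enter, black on exit:
CS101 gray
  CS450 gray
    CS420 gray
    CS420 black
  CS450 black
  CS310 gray
    CS250 gray
      CS250→CS420: CS420 black — skip
      CS250→CS450: CS450 black — skip
    CS250 black
    CS330 gray
      CS120 gray
        CS120→CS450: CS450 black — skip
        CS470 gray
          CS340 gray
            CS201 gray
              CS201→CS420: CS420 black — skip
            CS201 black
            CS340→CS330: CS330 is gray → back edge
First back edge: CS340 → CS330.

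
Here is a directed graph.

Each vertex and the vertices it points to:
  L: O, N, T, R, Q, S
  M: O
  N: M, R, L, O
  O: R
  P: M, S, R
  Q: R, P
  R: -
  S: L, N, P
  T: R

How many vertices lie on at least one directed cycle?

5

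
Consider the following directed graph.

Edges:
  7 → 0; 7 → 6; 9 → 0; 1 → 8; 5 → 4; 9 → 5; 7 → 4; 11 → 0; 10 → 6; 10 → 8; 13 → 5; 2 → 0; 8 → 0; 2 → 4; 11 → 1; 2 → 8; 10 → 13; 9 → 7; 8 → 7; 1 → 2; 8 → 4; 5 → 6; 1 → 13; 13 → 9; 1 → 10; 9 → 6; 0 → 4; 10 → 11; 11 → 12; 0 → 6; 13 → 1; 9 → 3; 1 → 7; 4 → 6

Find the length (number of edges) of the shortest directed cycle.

2

For each vertex v, BFS finds the shortest path from v back to v.
The shortest such closed walk is 13 → 1 → 13, length 2.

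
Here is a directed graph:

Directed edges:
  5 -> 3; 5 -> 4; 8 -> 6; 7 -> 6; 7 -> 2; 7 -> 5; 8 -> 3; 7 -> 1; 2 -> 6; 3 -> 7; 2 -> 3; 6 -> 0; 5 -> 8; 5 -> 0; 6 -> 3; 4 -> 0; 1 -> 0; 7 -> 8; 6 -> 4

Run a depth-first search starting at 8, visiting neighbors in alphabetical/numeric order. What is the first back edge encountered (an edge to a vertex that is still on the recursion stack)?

2→3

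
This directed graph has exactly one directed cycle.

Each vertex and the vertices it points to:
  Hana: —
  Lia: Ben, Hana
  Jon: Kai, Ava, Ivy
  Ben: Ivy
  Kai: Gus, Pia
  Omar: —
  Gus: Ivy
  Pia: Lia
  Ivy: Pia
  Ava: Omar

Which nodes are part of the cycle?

DFS with gray/black marking from Pia:
Pia gray
  Lia gray
    Ben gray
      Ivy gray
        Ivy→Pia: Pia is gray → back edge
Back edge closes the cycle Pia → Lia → Ben → Ivy → Pia; its vertices are {Ben, Ivy, Lia, Pia}.

Ben, Ivy, Lia, Pia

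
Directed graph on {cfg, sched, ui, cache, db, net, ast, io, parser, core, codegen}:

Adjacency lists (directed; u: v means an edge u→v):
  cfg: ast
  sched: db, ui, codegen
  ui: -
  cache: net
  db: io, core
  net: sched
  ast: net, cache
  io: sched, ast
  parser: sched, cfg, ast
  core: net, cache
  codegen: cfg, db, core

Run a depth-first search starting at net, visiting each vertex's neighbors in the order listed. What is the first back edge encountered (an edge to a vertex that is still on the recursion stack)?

DFS from net (visiting each vertex's neighbors in the order listed); mark gray on enter, black on exit:
net gray
  sched gray
    db gray
      io gray
        io→sched: sched is gray → back edge
First back edge: io → sched.

io->sched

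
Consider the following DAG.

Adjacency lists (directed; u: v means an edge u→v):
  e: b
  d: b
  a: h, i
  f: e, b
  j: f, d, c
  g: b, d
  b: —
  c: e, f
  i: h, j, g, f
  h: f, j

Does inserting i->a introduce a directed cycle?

Yes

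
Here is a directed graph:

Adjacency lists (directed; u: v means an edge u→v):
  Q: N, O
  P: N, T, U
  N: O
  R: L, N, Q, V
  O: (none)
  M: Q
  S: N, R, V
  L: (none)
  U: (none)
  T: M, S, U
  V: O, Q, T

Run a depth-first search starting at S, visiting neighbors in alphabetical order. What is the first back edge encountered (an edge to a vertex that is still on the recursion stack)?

DFS from S (visiting neighbors in alphabetical order); mark gray on enter, black on exit:
S gray
  N gray
    O gray
    O black
  N black
  R gray
    L gray
    L black
    R→N: N black — skip
    Q gray
      Q→N: N black — skip
      Q→O: O black — skip
    Q black
    V gray
      V→O: O black — skip
      V→Q: Q black — skip
      T gray
        M gray
          M→Q: Q black — skip
        M black
        T→S: S is gray → back edge
First back edge: T → S.

T→S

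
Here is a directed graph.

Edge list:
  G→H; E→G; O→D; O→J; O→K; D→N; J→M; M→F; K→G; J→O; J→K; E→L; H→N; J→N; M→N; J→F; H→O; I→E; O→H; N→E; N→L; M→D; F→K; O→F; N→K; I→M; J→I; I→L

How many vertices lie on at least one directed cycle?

A vertex is on a directed cycle iff it belongs to a strongly connected component of size ≥ 2 (or has a self-loop).
The vertices on cycles are {D, E, F, G, H, I, J, K, M, N, O} — 11 in total.

11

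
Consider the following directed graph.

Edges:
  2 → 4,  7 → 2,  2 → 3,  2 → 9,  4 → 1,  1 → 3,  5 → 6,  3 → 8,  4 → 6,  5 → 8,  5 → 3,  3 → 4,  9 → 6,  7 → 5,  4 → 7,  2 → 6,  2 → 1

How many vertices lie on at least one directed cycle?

6

A vertex is on a directed cycle iff it belongs to a strongly connected component of size ≥ 2 (or has a self-loop).
The vertices on cycles are {1, 2, 3, 4, 5, 7} — 6 in total.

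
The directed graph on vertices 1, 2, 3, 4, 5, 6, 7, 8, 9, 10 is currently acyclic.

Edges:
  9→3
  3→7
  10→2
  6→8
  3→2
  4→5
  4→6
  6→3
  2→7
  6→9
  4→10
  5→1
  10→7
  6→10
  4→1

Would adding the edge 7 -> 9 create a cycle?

Adding 7→9 creates a cycle iff 9 can already reach 7.
Path from 9: 9 → 3 → 7.
So 9 → … → 7 → 9 is a cycle.

Yes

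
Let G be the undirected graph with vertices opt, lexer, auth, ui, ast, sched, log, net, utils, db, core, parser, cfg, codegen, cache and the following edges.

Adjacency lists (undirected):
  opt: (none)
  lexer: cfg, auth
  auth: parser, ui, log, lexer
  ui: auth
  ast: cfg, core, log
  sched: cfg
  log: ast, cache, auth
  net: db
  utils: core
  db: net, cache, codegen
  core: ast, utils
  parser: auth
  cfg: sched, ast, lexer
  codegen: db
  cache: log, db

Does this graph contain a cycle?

Yes

DFS, tracking each vertex's parent; an edge to a visited non-parent vertex closes a cycle.
Start from cfg:
visit cfg (parent –)
  visit sched (parent cfg)
    sched–cfg: parent, skip
  visit ast (parent cfg)
    ast–cfg: parent, skip
    visit core (parent ast)
      core–ast: parent, skip
      visit utils (parent core)
        utils–core: parent, skip
    visit log (parent ast)
      log–ast: parent, skip
      visit cache (parent log)
        cache–log: parent, skip
        visit db (parent cache)
          visit net (parent db)
            net–db: parent, skip
          db–cache: parent, skip
          visit codegen (parent db)
            codegen–db: parent, skip
      visit auth (parent log)
        visit parser (parent auth)
          parser–auth: parent, skip
        visit ui (parent auth)
          ui–auth: parent, skip
        auth–log: parent, skip
        visit lexer (parent auth)
          lexer–cfg: cfg visited and ≠ parent → cycle
Cycle: cfg – ast – log – auth – lexer – cfg.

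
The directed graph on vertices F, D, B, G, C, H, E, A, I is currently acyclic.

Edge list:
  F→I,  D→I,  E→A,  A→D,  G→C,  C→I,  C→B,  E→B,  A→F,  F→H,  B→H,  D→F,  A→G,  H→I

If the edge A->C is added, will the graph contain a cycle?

Adding A→C creates a cycle iff C can already reach A.
Explore from C: no path reaches A. The graph stays acyclic.

No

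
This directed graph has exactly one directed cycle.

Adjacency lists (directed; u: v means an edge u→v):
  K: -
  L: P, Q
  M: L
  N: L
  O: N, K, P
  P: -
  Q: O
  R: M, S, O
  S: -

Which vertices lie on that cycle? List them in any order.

DFS with gray/black marking from O:
O gray
  N gray
    L gray
      P gray
      P black
      Q gray
        Q→O: O is gray → back edge
Back edge closes the cycle O → N → L → Q → O; its vertices are {L, N, O, Q}.

L, N, O, Q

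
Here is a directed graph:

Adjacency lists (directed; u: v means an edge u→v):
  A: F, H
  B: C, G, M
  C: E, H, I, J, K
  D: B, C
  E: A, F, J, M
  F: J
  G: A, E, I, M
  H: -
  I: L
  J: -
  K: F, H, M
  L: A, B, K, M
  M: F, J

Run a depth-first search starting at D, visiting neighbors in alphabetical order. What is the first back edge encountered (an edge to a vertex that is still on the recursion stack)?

DFS from D (visiting neighbors in alphabetical order); mark gray on enter, black on exit:
D gray
  B gray
    C gray
      E gray
        A gray
          F gray
            J gray
            J black
          F black
          H gray
          H black
        A black
        E→F: F black — skip
        E→J: J black — skip
        M gray
          M→F: F black — skip
          M→J: J black — skip
        M black
      E black
      C→H: H black — skip
      I gray
        L gray
          L→A: A black — skip
          L→B: B is gray → back edge
First back edge: L → B.

L->B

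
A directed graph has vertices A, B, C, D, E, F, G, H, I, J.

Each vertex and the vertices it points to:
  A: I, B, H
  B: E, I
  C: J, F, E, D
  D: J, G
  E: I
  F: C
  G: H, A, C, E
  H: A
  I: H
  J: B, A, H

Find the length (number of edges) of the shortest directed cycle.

2

For each vertex v, BFS finds the shortest path from v back to v.
The shortest such closed walk is C → F → C, length 2.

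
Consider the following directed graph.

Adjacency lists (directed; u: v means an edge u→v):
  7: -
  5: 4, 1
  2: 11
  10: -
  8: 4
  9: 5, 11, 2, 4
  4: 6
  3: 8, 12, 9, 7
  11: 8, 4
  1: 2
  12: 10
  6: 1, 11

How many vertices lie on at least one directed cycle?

A vertex is on a directed cycle iff it belongs to a strongly connected component of size ≥ 2 (or has a self-loop).
The vertices on cycles are {1, 2, 4, 6, 8, 11} — 6 in total.

6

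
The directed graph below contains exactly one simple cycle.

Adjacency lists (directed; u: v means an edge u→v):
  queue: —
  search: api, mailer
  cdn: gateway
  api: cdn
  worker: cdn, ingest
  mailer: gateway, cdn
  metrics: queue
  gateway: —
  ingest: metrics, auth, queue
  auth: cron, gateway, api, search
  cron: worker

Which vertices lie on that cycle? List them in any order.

DFS with gray/black marking from auth:
auth gray
  cron gray
    worker gray
      cdn gray
        gateway gray
        gateway black
      cdn black
      ingest gray
        metrics gray
          queue gray
          queue black
        metrics black
        ingest→auth: auth is gray → back edge
Back edge closes the cycle auth → cron → worker → ingest → auth; its vertices are {auth, cron, ingest, worker}.

auth, cron, ingest, worker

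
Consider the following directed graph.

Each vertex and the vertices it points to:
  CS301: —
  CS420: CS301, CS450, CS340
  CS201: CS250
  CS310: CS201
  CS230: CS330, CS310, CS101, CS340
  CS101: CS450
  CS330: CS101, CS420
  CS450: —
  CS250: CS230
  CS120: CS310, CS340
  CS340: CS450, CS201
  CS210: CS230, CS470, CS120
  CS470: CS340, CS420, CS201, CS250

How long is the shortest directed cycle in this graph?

For each vertex v, BFS finds the shortest path from v back to v.
The shortest such closed walk is CS230 → CS310 → CS201 → CS250 → CS230, length 4.

4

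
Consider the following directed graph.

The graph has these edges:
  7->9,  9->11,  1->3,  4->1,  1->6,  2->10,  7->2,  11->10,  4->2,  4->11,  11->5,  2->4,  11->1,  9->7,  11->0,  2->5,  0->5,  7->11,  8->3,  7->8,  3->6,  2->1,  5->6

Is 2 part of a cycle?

2 is on a cycle iff 2 can reach itself via ≥1 edge.
2 → 4 → 2 — yes.

Yes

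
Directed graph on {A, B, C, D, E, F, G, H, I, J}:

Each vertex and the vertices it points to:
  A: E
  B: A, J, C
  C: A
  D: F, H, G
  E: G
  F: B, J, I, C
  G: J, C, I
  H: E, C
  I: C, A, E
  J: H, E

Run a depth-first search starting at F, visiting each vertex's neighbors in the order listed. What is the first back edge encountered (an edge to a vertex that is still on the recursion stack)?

H→E

DFS from F (visiting each vertex's neighbors in the order listed); mark gray on enter, black on exit:
F gray
  B gray
    A gray
      E gray
        G gray
          J gray
            H gray
              H→E: E is gray → back edge
First back edge: H → E.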